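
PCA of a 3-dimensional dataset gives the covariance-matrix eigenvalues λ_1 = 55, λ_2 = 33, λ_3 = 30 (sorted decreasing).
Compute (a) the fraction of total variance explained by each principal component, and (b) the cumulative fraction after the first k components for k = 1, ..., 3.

Step 1 — total variance = trace(Sigma) = Σ λ_i = 55 + 33 + 30 = 118.

Step 2 — fraction explained by component i = λ_i / Σ λ:
  PC1: 55/118 = 0.4661
  PC2: 33/118 = 0.2797
  PC3: 30/118 = 0.2542

Step 3 — cumulative fraction after k components = (λ_1 + ... + λ_k) / Σ λ:
  k = 1: 55/118 = 0.4661
  k = 2: (55 + 33)/118 = 88/118 = 0.7458
  k = 3: (55 + 33 + 30)/118 = 118/118 = 1

Summary (fraction, with percent):

explained: PC1 0.4661 (46.61%), PC2 0.2797 (27.97%), PC3 0.2542 (25.42%);  cumulative: 0.4661, 0.7458, 1


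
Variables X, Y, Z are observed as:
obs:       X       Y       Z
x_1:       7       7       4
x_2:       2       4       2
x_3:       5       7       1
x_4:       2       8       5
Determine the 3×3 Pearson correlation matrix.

Step 1 — column means:
  mean(X) = (7 + 2 + 5 + 2) / 4 = 16/4 = 4
  mean(Y) = (7 + 4 + 7 + 8) / 4 = 26/4 = 6.5
  mean(Z) = (4 + 2 + 1 + 5) / 4 = 12/4 = 3

Step 2 — sample variances and covariances s[i,j] = (1/(n-1)) · Σ_k (x_{k,i} - mean_i) · (x_{k,j} - mean_j), with n-1 = 3:
  s[X,X] = ((3)·(3) + (-2)·(-2) + (1)·(1) + (-2)·(-2)) / 3 = 18/3 = 6
  s[X,Y] = ((3)·(0.5) + (-2)·(-2.5) + (1)·(0.5) + (-2)·(1.5)) / 3 = 4/3 = 1.3333
  s[X,Z] = ((3)·(1) + (-2)·(-1) + (1)·(-2) + (-2)·(2)) / 3 = -1/3 = -0.3333
  s[Y,Y] = ((0.5)·(0.5) + (-2.5)·(-2.5) + (0.5)·(0.5) + (1.5)·(1.5)) / 3 = 9/3 = 3
  s[Y,Z] = ((0.5)·(1) + (-2.5)·(-1) + (0.5)·(-2) + (1.5)·(2)) / 3 = 5/3 = 1.6667
  s[Z,Z] = ((1)·(1) + (-1)·(-1) + (-2)·(-2) + (2)·(2)) / 3 = 10/3 = 3.3333
  Sample standard deviations s_i = √(s[i,i]):
  s(X) = √(6) = 2.4495
  s(Y) = √(3) = 1.7321
  s(Z) = √(3.3333) = 1.8257

Step 3 — r_{ij} = s_{ij} / (s_i · s_j):
  r[X,X] = 1 (diagonal).
  r[X,Y] = 1.3333 / (2.4495 · 1.7321) = 1.3333 / 4.2426 = 0.3143
  r[X,Z] = -0.3333 / (2.4495 · 1.8257) = -0.3333 / 4.4721 = -0.0745
  r[Y,Y] = 1 (diagonal).
  r[Y,Z] = 1.6667 / (1.7321 · 1.8257) = 1.6667 / 3.1623 = 0.527
  r[Z,Z] = 1 (diagonal).

R is symmetric with unit diagonal. Assembling:

R = [[1, 0.3143, -0.0745],
 [0.3143, 1, 0.527],
 [-0.0745, 0.527, 1]]


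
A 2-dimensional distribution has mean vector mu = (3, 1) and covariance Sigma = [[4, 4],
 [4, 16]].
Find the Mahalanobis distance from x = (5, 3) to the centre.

Step 1 — centre the observation: (x - mu) = (2, 2).

Step 2 — invert Sigma. det(Sigma) = 4·16 - (4)² = 48.
  Sigma^{-1} = (1/det) · [[d, -b], [-b, a]] = [[0.3333, -0.0833],
 [-0.0833, 0.0833]].

Step 3 — form the quadratic (x - mu)^T · Sigma^{-1} · (x - mu):
  Sigma^{-1} · (x - mu) = (0.5, 0).
  (x - mu)^T · [Sigma^{-1} · (x - mu)] = (2)·(0.5) + (2)·(0) = 1.

Step 4 — take square root: d = √(1) ≈ 1.

d(x, mu) = √(1) ≈ 1


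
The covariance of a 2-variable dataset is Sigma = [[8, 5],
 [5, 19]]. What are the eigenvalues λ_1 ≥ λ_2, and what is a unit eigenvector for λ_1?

Step 1 — characteristic polynomial of 2×2 Sigma:
  det(Sigma - λI) = λ² - trace · λ + det = 0.
  trace = 8 + 19 = 27, det = 8·19 - (5)² = 127.
Step 2 — discriminant:
  Δ = trace² - 4·det = 729 - 508 = 221.
Step 3 — eigenvalues:
  λ = (trace ± √Δ)/2 = (27 ± 14.8661)/2,
  λ_1 = 20.933,  λ_2 = 6.067.

Step 4 — unit eigenvector for λ_1: solve (Sigma - λ_1 I)v = 0. First row:
  (8 - 20.933)·v_x + (5)·v_y = 0, i.e. (-12.933)·v_x + (5)·v_y = 0,
  so v ∝ (b, λ_1 - a) = (5, 12.933) = u.
  ||u|| = √((5)² + (12.933)²) = √(192.2634) ≈ 13.8659,
  v_1 = u/||u|| ≈ (0.3606, 0.9327) (||v_1|| = 1).

λ_1 = 20.933,  λ_2 = 6.067;  v_1 ≈ (0.3606, 0.9327)


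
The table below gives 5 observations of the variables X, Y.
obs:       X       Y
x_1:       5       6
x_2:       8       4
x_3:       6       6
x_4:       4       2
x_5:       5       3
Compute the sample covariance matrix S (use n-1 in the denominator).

Step 1 — column means:
  mean(X) = (5 + 8 + 6 + 4 + 5) / 5 = 28/5 = 5.6
  mean(Y) = (6 + 4 + 6 + 2 + 3) / 5 = 21/5 = 4.2

Step 2 — sample covariance S[i,j] = (1/(n-1)) · Σ_k (x_{k,i} - mean_i) · (x_{k,j} - mean_j), with n-1 = 4.
  S[X,X] = ((-0.6)·(-0.6) + (2.4)·(2.4) + (0.4)·(0.4) + (-1.6)·(-1.6) + (-0.6)·(-0.6)) / 4 = 9.2/4 = 2.3
  S[X,Y] = ((-0.6)·(1.8) + (2.4)·(-0.2) + (0.4)·(1.8) + (-1.6)·(-2.2) + (-0.6)·(-1.2)) / 4 = 3.4/4 = 0.85
  S[Y,Y] = ((1.8)·(1.8) + (-0.2)·(-0.2) + (1.8)·(1.8) + (-2.2)·(-2.2) + (-1.2)·(-1.2)) / 4 = 12.8/4 = 3.2

S is symmetric (S[j,i] = S[i,j]). Assembling:

S = [[2.3, 0.85],
 [0.85, 3.2]]


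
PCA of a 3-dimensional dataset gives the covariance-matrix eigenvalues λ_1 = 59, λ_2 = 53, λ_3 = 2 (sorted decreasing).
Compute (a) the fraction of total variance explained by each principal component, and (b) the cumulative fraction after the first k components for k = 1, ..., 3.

Step 1 — total variance = trace(Sigma) = Σ λ_i = 59 + 53 + 2 = 114.

Step 2 — fraction explained by component i = λ_i / Σ λ:
  PC1: 59/114 = 0.5175
  PC2: 53/114 = 0.4649
  PC3: 2/114 = 0.0175

Step 3 — cumulative fraction after k components = (λ_1 + ... + λ_k) / Σ λ:
  k = 1: 59/114 = 0.5175
  k = 2: (59 + 53)/114 = 112/114 = 0.9825
  k = 3: (59 + 53 + 2)/114 = 114/114 = 1

Summary (fraction, with percent):

explained: PC1 0.5175 (51.75%), PC2 0.4649 (46.49%), PC3 0.0175 (1.75%);  cumulative: 0.5175, 0.9825, 1


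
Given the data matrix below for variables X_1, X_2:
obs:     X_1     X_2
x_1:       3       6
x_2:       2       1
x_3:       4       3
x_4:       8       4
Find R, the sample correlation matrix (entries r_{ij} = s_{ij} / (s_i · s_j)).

Step 1 — column means:
  mean(X_1) = (3 + 2 + 4 + 8) / 4 = 17/4 = 4.25
  mean(X_2) = (6 + 1 + 3 + 4) / 4 = 14/4 = 3.5

Step 2 — sample variances and covariances s[i,j] = (1/(n-1)) · Σ_k (x_{k,i} - mean_i) · (x_{k,j} - mean_j), with n-1 = 3:
  s[X_1,X_1] = ((-1.25)·(-1.25) + (-2.25)·(-2.25) + (-0.25)·(-0.25) + (3.75)·(3.75)) / 3 = 20.75/3 = 6.9167
  s[X_1,X_2] = ((-1.25)·(2.5) + (-2.25)·(-2.5) + (-0.25)·(-0.5) + (3.75)·(0.5)) / 3 = 4.5/3 = 1.5
  s[X_2,X_2] = ((2.5)·(2.5) + (-2.5)·(-2.5) + (-0.5)·(-0.5) + (0.5)·(0.5)) / 3 = 13/3 = 4.3333
  Sample standard deviations s_i = √(s[i,i]):
  s(X_1) = √(6.9167) = 2.63
  s(X_2) = √(4.3333) = 2.0817

Step 3 — r_{ij} = s_{ij} / (s_i · s_j):
  r[X_1,X_1] = 1 (diagonal).
  r[X_1,X_2] = 1.5 / (2.63 · 2.0817) = 1.5 / 5.4747 = 0.274
  r[X_2,X_2] = 1 (diagonal).

R is symmetric with unit diagonal. Assembling:

R = [[1, 0.274],
 [0.274, 1]]


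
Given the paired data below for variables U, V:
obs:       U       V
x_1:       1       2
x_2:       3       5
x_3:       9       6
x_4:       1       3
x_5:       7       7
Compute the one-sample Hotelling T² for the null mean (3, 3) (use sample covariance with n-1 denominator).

Step 1 — sample mean vector:
  mean(U) = (1 + 3 + 9 + 1 + 7) / 5 = 21/5 = 4.2
  mean(V) = (2 + 5 + 6 + 3 + 7) / 5 = 23/5 = 4.6
  x̄ = (4.2, 4.6),  deviation x̄ - mu_0 = (4.2, 4.6) - (3, 3) = (1.2, 1.6).

Step 2 — sample covariance matrix, S[i,j] = (1/(n-1)) · Σ_k (x_{k,i} - mean_i) · (x_{k,j} - mean_j), divisor n-1 = 4:
  S[U,U] = ((-3.2)·(-3.2) + (-1.2)·(-1.2) + (4.8)·(4.8) + (-3.2)·(-3.2) + (2.8)·(2.8)) / 4 = 52.8/4 = 13.2
  S[U,V] = ((-3.2)·(-2.6) + (-1.2)·(0.4) + (4.8)·(1.4) + (-3.2)·(-1.6) + (2.8)·(2.4)) / 4 = 26.4/4 = 6.6
  S[V,V] = ((-2.6)·(-2.6) + (0.4)·(0.4) + (1.4)·(1.4) + (-1.6)·(-1.6) + (2.4)·(2.4)) / 4 = 17.2/4 = 4.3
  S = [[13.2, 6.6],
 [6.6, 4.3]].

Step 3 — invert S. det(S) = 13.2·4.3 - (6.6)² = 13.2.
  S^{-1} = (1/det) · [[d, -b], [-b, a]] = [[0.3258, -0.5],
 [-0.5, 1]].

Step 4 — quadratic form (x̄ - mu_0)^T · S^{-1} · (x̄ - mu_0):
  S^{-1} · (x̄ - mu_0) = (-0.4091, 1),
  (x̄ - mu_0)^T · [...] = (1.2)·(-0.4091) + (1.6)·(1) = 1.1091.

Step 5 — scale by n: T² = 5 · 1.1091 = 5.5455.

T² ≈ 5.5455


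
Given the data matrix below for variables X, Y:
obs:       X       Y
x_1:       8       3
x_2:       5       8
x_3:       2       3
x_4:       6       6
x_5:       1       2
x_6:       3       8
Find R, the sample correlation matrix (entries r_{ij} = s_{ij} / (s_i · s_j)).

Step 1 — column means:
  mean(X) = (8 + 5 + 2 + 6 + 1 + 3) / 6 = 25/6 = 4.1667
  mean(Y) = (3 + 8 + 3 + 6 + 2 + 8) / 6 = 30/6 = 5

Step 2 — sample variances and covariances s[i,j] = (1/(n-1)) · Σ_k (x_{k,i} - mean_i) · (x_{k,j} - mean_j), with n-1 = 5:
  s[X,X] = ((3.8333)·(3.8333) + (0.8333)·(0.8333) + (-2.1667)·(-2.1667) + (1.8333)·(1.8333) + (-3.1667)·(-3.1667) + (-1.1667)·(-1.1667)) / 5 = 34.8333/5 = 6.9667
  s[X,Y] = ((3.8333)·(-2) + (0.8333)·(3) + (-2.1667)·(-2) + (1.8333)·(1) + (-3.1667)·(-3) + (-1.1667)·(3)) / 5 = 7/5 = 1.4
  s[Y,Y] = ((-2)·(-2) + (3)·(3) + (-2)·(-2) + (1)·(1) + (-3)·(-3) + (3)·(3)) / 5 = 36/5 = 7.2
  Sample standard deviations s_i = √(s[i,i]):
  s(X) = √(6.9667) = 2.6394
  s(Y) = √(7.2) = 2.6833

Step 3 — r_{ij} = s_{ij} / (s_i · s_j):
  r[X,X] = 1 (diagonal).
  r[X,Y] = 1.4 / (2.6394 · 2.6833) = 1.4 / 7.0824 = 0.1977
  r[Y,Y] = 1 (diagonal).

R is symmetric with unit diagonal. Assembling:

R = [[1, 0.1977],
 [0.1977, 1]]


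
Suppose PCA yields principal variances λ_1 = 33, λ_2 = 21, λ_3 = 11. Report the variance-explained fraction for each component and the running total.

Step 1 — total variance = trace(Sigma) = Σ λ_i = 33 + 21 + 11 = 65.

Step 2 — fraction explained by component i = λ_i / Σ λ:
  PC1: 33/65 = 0.5077
  PC2: 21/65 = 0.3231
  PC3: 11/65 = 0.1692

Step 3 — cumulative fraction after k components = (λ_1 + ... + λ_k) / Σ λ:
  k = 1: 33/65 = 0.5077
  k = 2: (33 + 21)/65 = 54/65 = 0.8308
  k = 3: (33 + 21 + 11)/65 = 65/65 = 1

Summary (fraction, with percent):

explained: PC1 0.5077 (50.77%), PC2 0.3231 (32.31%), PC3 0.1692 (16.92%);  cumulative: 0.5077, 0.8308, 1


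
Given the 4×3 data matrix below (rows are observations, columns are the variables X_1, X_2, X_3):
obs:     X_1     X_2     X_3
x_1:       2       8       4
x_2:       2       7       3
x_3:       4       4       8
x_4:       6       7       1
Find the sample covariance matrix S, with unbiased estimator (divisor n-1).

Step 1 — column means:
  mean(X_1) = (2 + 2 + 4 + 6) / 4 = 14/4 = 3.5
  mean(X_2) = (8 + 7 + 4 + 7) / 4 = 26/4 = 6.5
  mean(X_3) = (4 + 3 + 8 + 1) / 4 = 16/4 = 4

Step 2 — sample covariance S[i,j] = (1/(n-1)) · Σ_k (x_{k,i} - mean_i) · (x_{k,j} - mean_j), with n-1 = 3.
  S[X_1,X_1] = ((-1.5)·(-1.5) + (-1.5)·(-1.5) + (0.5)·(0.5) + (2.5)·(2.5)) / 3 = 11/3 = 3.6667
  S[X_1,X_2] = ((-1.5)·(1.5) + (-1.5)·(0.5) + (0.5)·(-2.5) + (2.5)·(0.5)) / 3 = -3/3 = -1
  S[X_1,X_3] = ((-1.5)·(0) + (-1.5)·(-1) + (0.5)·(4) + (2.5)·(-3)) / 3 = -4/3 = -1.3333
  S[X_2,X_2] = ((1.5)·(1.5) + (0.5)·(0.5) + (-2.5)·(-2.5) + (0.5)·(0.5)) / 3 = 9/3 = 3
  S[X_2,X_3] = ((1.5)·(0) + (0.5)·(-1) + (-2.5)·(4) + (0.5)·(-3)) / 3 = -12/3 = -4
  S[X_3,X_3] = ((0)·(0) + (-1)·(-1) + (4)·(4) + (-3)·(-3)) / 3 = 26/3 = 8.6667

S is symmetric (S[j,i] = S[i,j]). Assembling:

S = [[3.6667, -1, -1.3333],
 [-1, 3, -4],
 [-1.3333, -4, 8.6667]]


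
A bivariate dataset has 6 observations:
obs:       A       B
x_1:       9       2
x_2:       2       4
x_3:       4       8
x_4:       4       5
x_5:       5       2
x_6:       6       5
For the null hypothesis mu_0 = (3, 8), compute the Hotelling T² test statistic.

Step 1 — sample mean vector:
  mean(A) = (9 + 2 + 4 + 4 + 5 + 6) / 6 = 30/6 = 5
  mean(B) = (2 + 4 + 8 + 5 + 2 + 5) / 6 = 26/6 = 4.3333
  x̄ = (5, 4.3333),  deviation x̄ - mu_0 = (5, 4.3333) - (3, 8) = (2, -3.6667).

Step 2 — sample covariance matrix, S[i,j] = (1/(n-1)) · Σ_k (x_{k,i} - mean_i) · (x_{k,j} - mean_j), divisor n-1 = 5:
  S[A,A] = ((4)·(4) + (-3)·(-3) + (-1)·(-1) + (-1)·(-1) + (0)·(0) + (1)·(1)) / 5 = 28/5 = 5.6
  S[A,B] = ((4)·(-2.3333) + (-3)·(-0.3333) + (-1)·(3.6667) + (-1)·(0.6667) + (0)·(-2.3333) + (1)·(0.6667)) / 5 = -12/5 = -2.4
  S[B,B] = ((-2.3333)·(-2.3333) + (-0.3333)·(-0.3333) + (3.6667)·(3.6667) + (0.6667)·(0.6667) + (-2.3333)·(-2.3333) + (0.6667)·(0.6667)) / 5 = 25.3333/5 = 5.0667
  S = [[5.6, -2.4],
 [-2.4, 5.0667]].

Step 3 — invert S. det(S) = 5.6·5.0667 - (-2.4)² = 22.6133.
  S^{-1} = (1/det) · [[d, -b], [-b, a]] = [[0.2241, 0.1061],
 [0.1061, 0.2476]].

Step 4 — quadratic form (x̄ - mu_0)^T · S^{-1} · (x̄ - mu_0):
  S^{-1} · (x̄ - mu_0) = (0.059, -0.6958),
  (x̄ - mu_0)^T · [...] = (2)·(0.059) + (-3.6667)·(-0.6958) = 2.669.

Step 5 — scale by n: T² = 6 · 2.669 = 16.0142.

T² ≈ 16.0142


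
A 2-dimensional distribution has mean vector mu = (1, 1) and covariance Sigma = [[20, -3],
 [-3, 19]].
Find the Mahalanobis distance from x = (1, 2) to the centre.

Step 1 — centre the observation: (x - mu) = (0, 1).

Step 2 — invert Sigma. det(Sigma) = 20·19 - (-3)² = 371.
  Sigma^{-1} = (1/det) · [[d, -b], [-b, a]] = [[0.0512, 0.0081],
 [0.0081, 0.0539]].

Step 3 — form the quadratic (x - mu)^T · Sigma^{-1} · (x - mu):
  Sigma^{-1} · (x - mu) = (0.0081, 0.0539).
  (x - mu)^T · [Sigma^{-1} · (x - mu)] = (0)·(0.0081) + (1)·(0.0539) = 0.0539.

Step 4 — take square root: d = √(0.0539) ≈ 0.2322.

d(x, mu) = √(0.0539) ≈ 0.2322


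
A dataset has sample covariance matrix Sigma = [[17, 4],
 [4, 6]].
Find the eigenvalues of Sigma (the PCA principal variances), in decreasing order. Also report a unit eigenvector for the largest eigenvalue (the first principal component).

Step 1 — characteristic polynomial of 2×2 Sigma:
  det(Sigma - λI) = λ² - trace · λ + det = 0.
  trace = 17 + 6 = 23, det = 17·6 - (4)² = 86.
Step 2 — discriminant:
  Δ = trace² - 4·det = 529 - 344 = 185.
Step 3 — eigenvalues:
  λ = (trace ± √Δ)/2 = (23 ± 13.6015)/2,
  λ_1 = 18.3007,  λ_2 = 4.6993.

Step 4 — unit eigenvector for λ_1: solve (Sigma - λ_1 I)v = 0. First row:
  (17 - 18.3007)·v_x + (4)·v_y = 0, i.e. (-1.3007)·v_x + (4)·v_y = 0,
  so v ∝ (b, λ_1 - a) = (4, 1.3007) = u.
  ||u|| = √((4)² + (1.3007)²) = √(17.6919) ≈ 4.2062,
  v_1 = u/||u|| ≈ (0.951, 0.3092) (||v_1|| = 1).

λ_1 = 18.3007,  λ_2 = 4.6993;  v_1 ≈ (0.951, 0.3092)


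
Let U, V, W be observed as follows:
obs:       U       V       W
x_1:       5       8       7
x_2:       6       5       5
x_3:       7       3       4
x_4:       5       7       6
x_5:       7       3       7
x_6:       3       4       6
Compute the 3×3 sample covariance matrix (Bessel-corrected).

Step 1 — column means:
  mean(U) = (5 + 6 + 7 + 5 + 7 + 3) / 6 = 33/6 = 5.5
  mean(V) = (8 + 5 + 3 + 7 + 3 + 4) / 6 = 30/6 = 5
  mean(W) = (7 + 5 + 4 + 6 + 7 + 6) / 6 = 35/6 = 5.8333

Step 2 — sample covariance S[i,j] = (1/(n-1)) · Σ_k (x_{k,i} - mean_i) · (x_{k,j} - mean_j), with n-1 = 5.
  S[U,U] = ((-0.5)·(-0.5) + (0.5)·(0.5) + (1.5)·(1.5) + (-0.5)·(-0.5) + (1.5)·(1.5) + (-2.5)·(-2.5)) / 5 = 11.5/5 = 2.3
  S[U,V] = ((-0.5)·(3) + (0.5)·(0) + (1.5)·(-2) + (-0.5)·(2) + (1.5)·(-2) + (-2.5)·(-1)) / 5 = -6/5 = -1.2
  S[U,W] = ((-0.5)·(1.1667) + (0.5)·(-0.8333) + (1.5)·(-1.8333) + (-0.5)·(0.1667) + (1.5)·(1.1667) + (-2.5)·(0.1667)) / 5 = -2.5/5 = -0.5
  S[V,V] = ((3)·(3) + (0)·(0) + (-2)·(-2) + (2)·(2) + (-2)·(-2) + (-1)·(-1)) / 5 = 22/5 = 4.4
  S[V,W] = ((3)·(1.1667) + (0)·(-0.8333) + (-2)·(-1.8333) + (2)·(0.1667) + (-2)·(1.1667) + (-1)·(0.1667)) / 5 = 5/5 = 1
  S[W,W] = ((1.1667)·(1.1667) + (-0.8333)·(-0.8333) + (-1.8333)·(-1.8333) + (0.1667)·(0.1667) + (1.1667)·(1.1667) + (0.1667)·(0.1667)) / 5 = 6.8333/5 = 1.3667

S is symmetric (S[j,i] = S[i,j]). Assembling:

S = [[2.3, -1.2, -0.5],
 [-1.2, 4.4, 1],
 [-0.5, 1, 1.3667]]


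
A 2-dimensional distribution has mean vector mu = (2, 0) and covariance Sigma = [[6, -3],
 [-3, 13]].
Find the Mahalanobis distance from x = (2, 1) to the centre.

Step 1 — centre the observation: (x - mu) = (0, 1).

Step 2 — invert Sigma. det(Sigma) = 6·13 - (-3)² = 69.
  Sigma^{-1} = (1/det) · [[d, -b], [-b, a]] = [[0.1884, 0.0435],
 [0.0435, 0.087]].

Step 3 — form the quadratic (x - mu)^T · Sigma^{-1} · (x - mu):
  Sigma^{-1} · (x - mu) = (0.0435, 0.087).
  (x - mu)^T · [Sigma^{-1} · (x - mu)] = (0)·(0.0435) + (1)·(0.087) = 0.087.

Step 4 — take square root: d = √(0.087) ≈ 0.2949.

d(x, mu) = √(0.087) ≈ 0.2949


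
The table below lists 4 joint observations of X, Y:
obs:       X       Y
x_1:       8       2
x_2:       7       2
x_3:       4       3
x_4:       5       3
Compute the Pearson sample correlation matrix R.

Step 1 — column means:
  mean(X) = (8 + 7 + 4 + 5) / 4 = 24/4 = 6
  mean(Y) = (2 + 2 + 3 + 3) / 4 = 10/4 = 2.5

Step 2 — sample variances and covariances s[i,j] = (1/(n-1)) · Σ_k (x_{k,i} - mean_i) · (x_{k,j} - mean_j), with n-1 = 3:
  s[X,X] = ((2)·(2) + (1)·(1) + (-2)·(-2) + (-1)·(-1)) / 3 = 10/3 = 3.3333
  s[X,Y] = ((2)·(-0.5) + (1)·(-0.5) + (-2)·(0.5) + (-1)·(0.5)) / 3 = -3/3 = -1
  s[Y,Y] = ((-0.5)·(-0.5) + (-0.5)·(-0.5) + (0.5)·(0.5) + (0.5)·(0.5)) / 3 = 1/3 = 0.3333
  Sample standard deviations s_i = √(s[i,i]):
  s(X) = √(3.3333) = 1.8257
  s(Y) = √(0.3333) = 0.5774

Step 3 — r_{ij} = s_{ij} / (s_i · s_j):
  r[X,X] = 1 (diagonal).
  r[X,Y] = -1 / (1.8257 · 0.5774) = -1 / 1.0541 = -0.9487
  r[Y,Y] = 1 (diagonal).

R is symmetric with unit diagonal. Assembling:

R = [[1, -0.9487],
 [-0.9487, 1]]


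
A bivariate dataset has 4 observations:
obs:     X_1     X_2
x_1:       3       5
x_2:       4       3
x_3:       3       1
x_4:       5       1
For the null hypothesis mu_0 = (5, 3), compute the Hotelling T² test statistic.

Step 1 — sample mean vector:
  mean(X_1) = (3 + 4 + 3 + 5) / 4 = 15/4 = 3.75
  mean(X_2) = (5 + 3 + 1 + 1) / 4 = 10/4 = 2.5
  x̄ = (3.75, 2.5),  deviation x̄ - mu_0 = (3.75, 2.5) - (5, 3) = (-1.25, -0.5).

Step 2 — sample covariance matrix, S[i,j] = (1/(n-1)) · Σ_k (x_{k,i} - mean_i) · (x_{k,j} - mean_j), divisor n-1 = 3:
  S[X_1,X_1] = ((-0.75)·(-0.75) + (0.25)·(0.25) + (-0.75)·(-0.75) + (1.25)·(1.25)) / 3 = 2.75/3 = 0.9167
  S[X_1,X_2] = ((-0.75)·(2.5) + (0.25)·(0.5) + (-0.75)·(-1.5) + (1.25)·(-1.5)) / 3 = -2.5/3 = -0.8333
  S[X_2,X_2] = ((2.5)·(2.5) + (0.5)·(0.5) + (-1.5)·(-1.5) + (-1.5)·(-1.5)) / 3 = 11/3 = 3.6667
  S = [[0.9167, -0.8333],
 [-0.8333, 3.6667]].

Step 3 — invert S. det(S) = 0.9167·3.6667 - (-0.8333)² = 2.6667.
  S^{-1} = (1/det) · [[d, -b], [-b, a]] = [[1.375, 0.3125],
 [0.3125, 0.3438]].

Step 4 — quadratic form (x̄ - mu_0)^T · S^{-1} · (x̄ - mu_0):
  S^{-1} · (x̄ - mu_0) = (-1.875, -0.5625),
  (x̄ - mu_0)^T · [...] = (-1.25)·(-1.875) + (-0.5)·(-0.5625) = 2.625.

Step 5 — scale by n: T² = 4 · 2.625 = 10.5.

T² ≈ 10.5


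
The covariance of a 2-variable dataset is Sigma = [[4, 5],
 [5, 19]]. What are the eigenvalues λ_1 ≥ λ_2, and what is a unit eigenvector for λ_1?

Step 1 — characteristic polynomial of 2×2 Sigma:
  det(Sigma - λI) = λ² - trace · λ + det = 0.
  trace = 4 + 19 = 23, det = 4·19 - (5)² = 51.
Step 2 — discriminant:
  Δ = trace² - 4·det = 529 - 204 = 325.
Step 3 — eigenvalues:
  λ = (trace ± √Δ)/2 = (23 ± 18.0278)/2,
  λ_1 = 20.5139,  λ_2 = 2.4861.

Step 4 — unit eigenvector for λ_1: solve (Sigma - λ_1 I)v = 0. First row:
  (4 - 20.5139)·v_x + (5)·v_y = 0, i.e. (-16.5139)·v_x + (5)·v_y = 0,
  so v ∝ (b, λ_1 - a) = (5, 16.5139) = u.
  ||u|| = √((5)² + (16.5139)²) = √(297.7082) ≈ 17.2542,
  v_1 = u/||u|| ≈ (0.2898, 0.9571) (||v_1|| = 1).

λ_1 = 20.5139,  λ_2 = 2.4861;  v_1 ≈ (0.2898, 0.9571)


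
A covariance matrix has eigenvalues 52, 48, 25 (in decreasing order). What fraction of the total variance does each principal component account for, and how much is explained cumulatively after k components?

Step 1 — total variance = trace(Sigma) = Σ λ_i = 52 + 48 + 25 = 125.

Step 2 — fraction explained by component i = λ_i / Σ λ:
  PC1: 52/125 = 0.416
  PC2: 48/125 = 0.384
  PC3: 25/125 = 0.2

Step 3 — cumulative fraction after k components = (λ_1 + ... + λ_k) / Σ λ:
  k = 1: 52/125 = 0.416
  k = 2: (52 + 48)/125 = 100/125 = 0.8
  k = 3: (52 + 48 + 25)/125 = 125/125 = 1

Summary (fraction, with percent):

explained: PC1 0.416 (41.6%), PC2 0.384 (38.4%), PC3 0.2 (20%);  cumulative: 0.416, 0.8, 1


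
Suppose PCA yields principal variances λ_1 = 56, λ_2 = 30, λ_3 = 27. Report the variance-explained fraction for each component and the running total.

Step 1 — total variance = trace(Sigma) = Σ λ_i = 56 + 30 + 27 = 113.

Step 2 — fraction explained by component i = λ_i / Σ λ:
  PC1: 56/113 = 0.4956
  PC2: 30/113 = 0.2655
  PC3: 27/113 = 0.2389

Step 3 — cumulative fraction after k components = (λ_1 + ... + λ_k) / Σ λ:
  k = 1: 56/113 = 0.4956
  k = 2: (56 + 30)/113 = 86/113 = 0.7611
  k = 3: (56 + 30 + 27)/113 = 113/113 = 1

Summary (fraction, with percent):

explained: PC1 0.4956 (49.56%), PC2 0.2655 (26.55%), PC3 0.2389 (23.89%);  cumulative: 0.4956, 0.7611, 1


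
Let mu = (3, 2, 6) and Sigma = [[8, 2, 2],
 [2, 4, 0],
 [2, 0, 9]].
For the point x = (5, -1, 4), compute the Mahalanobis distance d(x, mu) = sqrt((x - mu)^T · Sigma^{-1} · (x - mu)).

Step 1 — centre the observation: (x - mu) = (2, -3, -2).

Step 2 — invert Sigma (cofactor / det for 3×3, or solve directly):
  Sigma^{-1} = [[0.1525, -0.0763, -0.0339],
 [-0.0763, 0.2881, 0.0169],
 [-0.0339, 0.0169, 0.1186]].

Step 3 — form the quadratic (x - mu)^T · Sigma^{-1} · (x - mu):
  Sigma^{-1} · (x - mu) = (0.6017, -1.0508, -0.3559).
  (x - mu)^T · [Sigma^{-1} · (x - mu)] = (2)·(0.6017) + (-3)·(-1.0508) + (-2)·(-0.3559) = 5.0678.

Step 4 — take square root: d = √(5.0678) ≈ 2.2512.

d(x, mu) = √(5.0678) ≈ 2.2512


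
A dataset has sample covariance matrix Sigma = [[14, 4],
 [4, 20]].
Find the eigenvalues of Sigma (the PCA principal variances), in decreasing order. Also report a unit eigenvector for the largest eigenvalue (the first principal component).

Step 1 — characteristic polynomial of 2×2 Sigma:
  det(Sigma - λI) = λ² - trace · λ + det = 0.
  trace = 14 + 20 = 34, det = 14·20 - (4)² = 264.
Step 2 — discriminant:
  Δ = trace² - 4·det = 1156 - 1056 = 100.
Step 3 — eigenvalues:
  λ = (trace ± √Δ)/2 = (34 ± 10)/2,
  λ_1 = 22,  λ_2 = 12.

Step 4 — unit eigenvector for λ_1: solve (Sigma - λ_1 I)v = 0. First row:
  (14 - 22)·v_x + (4)·v_y = 0, i.e. (-8)·v_x + (4)·v_y = 0,
  so v ∝ (b, λ_1 - a) = (4, 8) = u.
  ||u|| = √((4)² + (8)²) = √(80) ≈ 8.9443,
  v_1 = u/||u|| ≈ (0.4472, 0.8944) (||v_1|| = 1).

λ_1 = 22,  λ_2 = 12;  v_1 ≈ (0.4472, 0.8944)


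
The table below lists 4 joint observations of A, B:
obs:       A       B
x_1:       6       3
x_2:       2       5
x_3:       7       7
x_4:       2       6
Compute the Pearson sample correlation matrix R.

Step 1 — column means:
  mean(A) = (6 + 2 + 7 + 2) / 4 = 17/4 = 4.25
  mean(B) = (3 + 5 + 7 + 6) / 4 = 21/4 = 5.25

Step 2 — sample variances and covariances s[i,j] = (1/(n-1)) · Σ_k (x_{k,i} - mean_i) · (x_{k,j} - mean_j), with n-1 = 3:
  s[A,A] = ((1.75)·(1.75) + (-2.25)·(-2.25) + (2.75)·(2.75) + (-2.25)·(-2.25)) / 3 = 20.75/3 = 6.9167
  s[A,B] = ((1.75)·(-2.25) + (-2.25)·(-0.25) + (2.75)·(1.75) + (-2.25)·(0.75)) / 3 = -0.25/3 = -0.0833
  s[B,B] = ((-2.25)·(-2.25) + (-0.25)·(-0.25) + (1.75)·(1.75) + (0.75)·(0.75)) / 3 = 8.75/3 = 2.9167
  Sample standard deviations s_i = √(s[i,i]):
  s(A) = √(6.9167) = 2.63
  s(B) = √(2.9167) = 1.7078

Step 3 — r_{ij} = s_{ij} / (s_i · s_j):
  r[A,A] = 1 (diagonal).
  r[A,B] = -0.0833 / (2.63 · 1.7078) = -0.0833 / 4.4915 = -0.0186
  r[B,B] = 1 (diagonal).

R is symmetric with unit diagonal. Assembling:

R = [[1, -0.0186],
 [-0.0186, 1]]


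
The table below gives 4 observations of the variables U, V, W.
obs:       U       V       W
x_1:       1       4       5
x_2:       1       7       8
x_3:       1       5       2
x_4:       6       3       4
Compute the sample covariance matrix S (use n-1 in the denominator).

Step 1 — column means:
  mean(U) = (1 + 1 + 1 + 6) / 4 = 9/4 = 2.25
  mean(V) = (4 + 7 + 5 + 3) / 4 = 19/4 = 4.75
  mean(W) = (5 + 8 + 2 + 4) / 4 = 19/4 = 4.75

Step 2 — sample covariance S[i,j] = (1/(n-1)) · Σ_k (x_{k,i} - mean_i) · (x_{k,j} - mean_j), with n-1 = 3.
  S[U,U] = ((-1.25)·(-1.25) + (-1.25)·(-1.25) + (-1.25)·(-1.25) + (3.75)·(3.75)) / 3 = 18.75/3 = 6.25
  S[U,V] = ((-1.25)·(-0.75) + (-1.25)·(2.25) + (-1.25)·(0.25) + (3.75)·(-1.75)) / 3 = -8.75/3 = -2.9167
  S[U,W] = ((-1.25)·(0.25) + (-1.25)·(3.25) + (-1.25)·(-2.75) + (3.75)·(-0.75)) / 3 = -3.75/3 = -1.25
  S[V,V] = ((-0.75)·(-0.75) + (2.25)·(2.25) + (0.25)·(0.25) + (-1.75)·(-1.75)) / 3 = 8.75/3 = 2.9167
  S[V,W] = ((-0.75)·(0.25) + (2.25)·(3.25) + (0.25)·(-2.75) + (-1.75)·(-0.75)) / 3 = 7.75/3 = 2.5833
  S[W,W] = ((0.25)·(0.25) + (3.25)·(3.25) + (-2.75)·(-2.75) + (-0.75)·(-0.75)) / 3 = 18.75/3 = 6.25

S is symmetric (S[j,i] = S[i,j]). Assembling:

S = [[6.25, -2.9167, -1.25],
 [-2.9167, 2.9167, 2.5833],
 [-1.25, 2.5833, 6.25]]


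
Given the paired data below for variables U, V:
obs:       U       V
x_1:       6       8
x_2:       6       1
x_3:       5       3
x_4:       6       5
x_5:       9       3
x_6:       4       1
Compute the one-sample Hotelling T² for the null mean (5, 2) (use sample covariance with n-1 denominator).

Step 1 — sample mean vector:
  mean(U) = (6 + 6 + 5 + 6 + 9 + 4) / 6 = 36/6 = 6
  mean(V) = (8 + 1 + 3 + 5 + 3 + 1) / 6 = 21/6 = 3.5
  x̄ = (6, 3.5),  deviation x̄ - mu_0 = (6, 3.5) - (5, 2) = (1, 1.5).

Step 2 — sample covariance matrix, S[i,j] = (1/(n-1)) · Σ_k (x_{k,i} - mean_i) · (x_{k,j} - mean_j), divisor n-1 = 5:
  S[U,U] = ((0)·(0) + (0)·(0) + (-1)·(-1) + (0)·(0) + (3)·(3) + (-2)·(-2)) / 5 = 14/5 = 2.8
  S[U,V] = ((0)·(4.5) + (0)·(-2.5) + (-1)·(-0.5) + (0)·(1.5) + (3)·(-0.5) + (-2)·(-2.5)) / 5 = 4/5 = 0.8
  S[V,V] = ((4.5)·(4.5) + (-2.5)·(-2.5) + (-0.5)·(-0.5) + (1.5)·(1.5) + (-0.5)·(-0.5) + (-2.5)·(-2.5)) / 5 = 35.5/5 = 7.1
  S = [[2.8, 0.8],
 [0.8, 7.1]].

Step 3 — invert S. det(S) = 2.8·7.1 - (0.8)² = 19.24.
  S^{-1} = (1/det) · [[d, -b], [-b, a]] = [[0.369, -0.0416],
 [-0.0416, 0.1455]].

Step 4 — quadratic form (x̄ - mu_0)^T · S^{-1} · (x̄ - mu_0):
  S^{-1} · (x̄ - mu_0) = (0.3067, 0.1767),
  (x̄ - mu_0)^T · [...] = (1)·(0.3067) + (1.5)·(0.1767) = 0.5717.

Step 5 — scale by n: T² = 6 · 0.5717 = 3.4304.

T² ≈ 3.4304


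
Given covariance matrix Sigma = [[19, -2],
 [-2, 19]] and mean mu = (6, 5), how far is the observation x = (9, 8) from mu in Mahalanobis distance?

Step 1 — centre the observation: (x - mu) = (3, 3).

Step 2 — invert Sigma. det(Sigma) = 19·19 - (-2)² = 357.
  Sigma^{-1} = (1/det) · [[d, -b], [-b, a]] = [[0.0532, 0.0056],
 [0.0056, 0.0532]].

Step 3 — form the quadratic (x - mu)^T · Sigma^{-1} · (x - mu):
  Sigma^{-1} · (x - mu) = (0.1765, 0.1765).
  (x - mu)^T · [Sigma^{-1} · (x - mu)] = (3)·(0.1765) + (3)·(0.1765) = 1.0588.

Step 4 — take square root: d = √(1.0588) ≈ 1.029.

d(x, mu) = √(1.0588) ≈ 1.029


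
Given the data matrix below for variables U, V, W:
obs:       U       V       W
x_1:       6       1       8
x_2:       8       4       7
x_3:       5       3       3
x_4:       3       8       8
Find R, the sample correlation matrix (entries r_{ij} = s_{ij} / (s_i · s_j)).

Step 1 — column means:
  mean(U) = (6 + 8 + 5 + 3) / 4 = 22/4 = 5.5
  mean(V) = (1 + 4 + 3 + 8) / 4 = 16/4 = 4
  mean(W) = (8 + 7 + 3 + 8) / 4 = 26/4 = 6.5

Step 2 — sample variances and covariances s[i,j] = (1/(n-1)) · Σ_k (x_{k,i} - mean_i) · (x_{k,j} - mean_j), with n-1 = 3:
  s[U,U] = ((0.5)·(0.5) + (2.5)·(2.5) + (-0.5)·(-0.5) + (-2.5)·(-2.5)) / 3 = 13/3 = 4.3333
  s[U,V] = ((0.5)·(-3) + (2.5)·(0) + (-0.5)·(-1) + (-2.5)·(4)) / 3 = -11/3 = -3.6667
  s[U,W] = ((0.5)·(1.5) + (2.5)·(0.5) + (-0.5)·(-3.5) + (-2.5)·(1.5)) / 3 = 0/3 = 0
  s[V,V] = ((-3)·(-3) + (0)·(0) + (-1)·(-1) + (4)·(4)) / 3 = 26/3 = 8.6667
  s[V,W] = ((-3)·(1.5) + (0)·(0.5) + (-1)·(-3.5) + (4)·(1.5)) / 3 = 5/3 = 1.6667
  s[W,W] = ((1.5)·(1.5) + (0.5)·(0.5) + (-3.5)·(-3.5) + (1.5)·(1.5)) / 3 = 17/3 = 5.6667
  Sample standard deviations s_i = √(s[i,i]):
  s(U) = √(4.3333) = 2.0817
  s(V) = √(8.6667) = 2.9439
  s(W) = √(5.6667) = 2.3805

Step 3 — r_{ij} = s_{ij} / (s_i · s_j):
  r[U,U] = 1 (diagonal).
  r[U,V] = -3.6667 / (2.0817 · 2.9439) = -3.6667 / 6.1283 = -0.5983
  r[U,W] = 0 / (2.0817 · 2.3805) = 0 / 4.9554 = 0
  r[V,V] = 1 (diagonal).
  r[V,W] = 1.6667 / (2.9439 · 2.3805) = 1.6667 / 7.0079 = 0.2378
  r[W,W] = 1 (diagonal).

R is symmetric with unit diagonal. Assembling:

R = [[1, -0.5983, 0],
 [-0.5983, 1, 0.2378],
 [0, 0.2378, 1]]


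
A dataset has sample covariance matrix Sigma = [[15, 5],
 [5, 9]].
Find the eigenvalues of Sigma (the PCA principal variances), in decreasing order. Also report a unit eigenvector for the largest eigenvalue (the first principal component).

Step 1 — characteristic polynomial of 2×2 Sigma:
  det(Sigma - λI) = λ² - trace · λ + det = 0.
  trace = 15 + 9 = 24, det = 15·9 - (5)² = 110.
Step 2 — discriminant:
  Δ = trace² - 4·det = 576 - 440 = 136.
Step 3 — eigenvalues:
  λ = (trace ± √Δ)/2 = (24 ± 11.6619)/2,
  λ_1 = 17.831,  λ_2 = 6.169.

Step 4 — unit eigenvector for λ_1: solve (Sigma - λ_1 I)v = 0. First row:
  (15 - 17.831)·v_x + (5)·v_y = 0, i.e. (-2.831)·v_x + (5)·v_y = 0,
  so v ∝ (b, λ_1 - a) = (5, 2.831) = u.
  ||u|| = √((5)² + (2.831)²) = √(33.0143) ≈ 5.7458,
  v_1 = u/||u|| ≈ (0.8702, 0.4927) (||v_1|| = 1).

λ_1 = 17.831,  λ_2 = 6.169;  v_1 ≈ (0.8702, 0.4927)


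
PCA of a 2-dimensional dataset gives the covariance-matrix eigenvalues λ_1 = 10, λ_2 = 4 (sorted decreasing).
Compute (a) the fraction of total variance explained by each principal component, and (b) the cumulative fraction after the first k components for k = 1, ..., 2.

Step 1 — total variance = trace(Sigma) = Σ λ_i = 10 + 4 = 14.

Step 2 — fraction explained by component i = λ_i / Σ λ:
  PC1: 10/14 = 0.7143
  PC2: 4/14 = 0.2857

Step 3 — cumulative fraction after k components = (λ_1 + ... + λ_k) / Σ λ:
  k = 1: 10/14 = 0.7143
  k = 2: (10 + 4)/14 = 14/14 = 1

Summary (fraction, with percent):

explained: PC1 0.7143 (71.43%), PC2 0.2857 (28.57%);  cumulative: 0.7143, 1


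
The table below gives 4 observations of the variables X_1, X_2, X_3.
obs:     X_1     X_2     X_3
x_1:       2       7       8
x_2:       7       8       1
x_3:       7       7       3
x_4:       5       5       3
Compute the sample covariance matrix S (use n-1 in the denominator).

Step 1 — column means:
  mean(X_1) = (2 + 7 + 7 + 5) / 4 = 21/4 = 5.25
  mean(X_2) = (7 + 8 + 7 + 5) / 4 = 27/4 = 6.75
  mean(X_3) = (8 + 1 + 3 + 3) / 4 = 15/4 = 3.75

Step 2 — sample covariance S[i,j] = (1/(n-1)) · Σ_k (x_{k,i} - mean_i) · (x_{k,j} - mean_j), with n-1 = 3.
  S[X_1,X_1] = ((-3.25)·(-3.25) + (1.75)·(1.75) + (1.75)·(1.75) + (-0.25)·(-0.25)) / 3 = 16.75/3 = 5.5833
  S[X_1,X_2] = ((-3.25)·(0.25) + (1.75)·(1.25) + (1.75)·(0.25) + (-0.25)·(-1.75)) / 3 = 2.25/3 = 0.75
  S[X_1,X_3] = ((-3.25)·(4.25) + (1.75)·(-2.75) + (1.75)·(-0.75) + (-0.25)·(-0.75)) / 3 = -19.75/3 = -6.5833
  S[X_2,X_2] = ((0.25)·(0.25) + (1.25)·(1.25) + (0.25)·(0.25) + (-1.75)·(-1.75)) / 3 = 4.75/3 = 1.5833
  S[X_2,X_3] = ((0.25)·(4.25) + (1.25)·(-2.75) + (0.25)·(-0.75) + (-1.75)·(-0.75)) / 3 = -1.25/3 = -0.4167
  S[X_3,X_3] = ((4.25)·(4.25) + (-2.75)·(-2.75) + (-0.75)·(-0.75) + (-0.75)·(-0.75)) / 3 = 26.75/3 = 8.9167

S is symmetric (S[j,i] = S[i,j]). Assembling:

S = [[5.5833, 0.75, -6.5833],
 [0.75, 1.5833, -0.4167],
 [-6.5833, -0.4167, 8.9167]]


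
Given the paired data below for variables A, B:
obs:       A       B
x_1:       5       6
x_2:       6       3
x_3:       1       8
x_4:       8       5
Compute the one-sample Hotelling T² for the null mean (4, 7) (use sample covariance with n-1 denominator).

Step 1 — sample mean vector:
  mean(A) = (5 + 6 + 1 + 8) / 4 = 20/4 = 5
  mean(B) = (6 + 3 + 8 + 5) / 4 = 22/4 = 5.5
  x̄ = (5, 5.5),  deviation x̄ - mu_0 = (5, 5.5) - (4, 7) = (1, -1.5).

Step 2 — sample covariance matrix, S[i,j] = (1/(n-1)) · Σ_k (x_{k,i} - mean_i) · (x_{k,j} - mean_j), divisor n-1 = 3:
  S[A,A] = ((0)·(0) + (1)·(1) + (-4)·(-4) + (3)·(3)) / 3 = 26/3 = 8.6667
  S[A,B] = ((0)·(0.5) + (1)·(-2.5) + (-4)·(2.5) + (3)·(-0.5)) / 3 = -14/3 = -4.6667
  S[B,B] = ((0.5)·(0.5) + (-2.5)·(-2.5) + (2.5)·(2.5) + (-0.5)·(-0.5)) / 3 = 13/3 = 4.3333
  S = [[8.6667, -4.6667],
 [-4.6667, 4.3333]].

Step 3 — invert S. det(S) = 8.6667·4.3333 - (-4.6667)² = 15.7778.
  S^{-1} = (1/det) · [[d, -b], [-b, a]] = [[0.2746, 0.2958],
 [0.2958, 0.5493]].

Step 4 — quadratic form (x̄ - mu_0)^T · S^{-1} · (x̄ - mu_0):
  S^{-1} · (x̄ - mu_0) = (-0.169, -0.5282),
  (x̄ - mu_0)^T · [...] = (1)·(-0.169) + (-1.5)·(-0.5282) = 0.6232.

Step 5 — scale by n: T² = 4 · 0.6232 = 2.493.

T² ≈ 2.493


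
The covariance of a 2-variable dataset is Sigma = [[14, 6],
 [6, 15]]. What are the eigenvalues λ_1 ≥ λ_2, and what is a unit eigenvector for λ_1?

Step 1 — characteristic polynomial of 2×2 Sigma:
  det(Sigma - λI) = λ² - trace · λ + det = 0.
  trace = 14 + 15 = 29, det = 14·15 - (6)² = 174.
Step 2 — discriminant:
  Δ = trace² - 4·det = 841 - 696 = 145.
Step 3 — eigenvalues:
  λ = (trace ± √Δ)/2 = (29 ± 12.0416)/2,
  λ_1 = 20.5208,  λ_2 = 8.4792.

Step 4 — unit eigenvector for λ_1: solve (Sigma - λ_1 I)v = 0. First row:
  (14 - 20.5208)·v_x + (6)·v_y = 0, i.e. (-6.5208)·v_x + (6)·v_y = 0,
  so v ∝ (b, λ_1 - a) = (6, 6.5208) = u.
  ||u|| = √((6)² + (6.5208)²) = √(78.5208) ≈ 8.8612,
  v_1 = u/||u|| ≈ (0.6771, 0.7359) (||v_1|| = 1).

λ_1 = 20.5208,  λ_2 = 8.4792;  v_1 ≈ (0.6771, 0.7359)


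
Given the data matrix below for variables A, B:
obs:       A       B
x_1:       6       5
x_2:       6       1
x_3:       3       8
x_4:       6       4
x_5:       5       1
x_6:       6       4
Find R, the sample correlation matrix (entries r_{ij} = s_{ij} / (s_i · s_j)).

Step 1 — column means:
  mean(A) = (6 + 6 + 3 + 6 + 5 + 6) / 6 = 32/6 = 5.3333
  mean(B) = (5 + 1 + 8 + 4 + 1 + 4) / 6 = 23/6 = 3.8333

Step 2 — sample variances and covariances s[i,j] = (1/(n-1)) · Σ_k (x_{k,i} - mean_i) · (x_{k,j} - mean_j), with n-1 = 5:
  s[A,A] = ((0.6667)·(0.6667) + (0.6667)·(0.6667) + (-2.3333)·(-2.3333) + (0.6667)·(0.6667) + (-0.3333)·(-0.3333) + (0.6667)·(0.6667)) / 5 = 7.3333/5 = 1.4667
  s[A,B] = ((0.6667)·(1.1667) + (0.6667)·(-2.8333) + (-2.3333)·(4.1667) + (0.6667)·(0.1667) + (-0.3333)·(-2.8333) + (0.6667)·(0.1667)) / 5 = -9.6667/5 = -1.9333
  s[B,B] = ((1.1667)·(1.1667) + (-2.8333)·(-2.8333) + (4.1667)·(4.1667) + (0.1667)·(0.1667) + (-2.8333)·(-2.8333) + (0.1667)·(0.1667)) / 5 = 34.8333/5 = 6.9667
  Sample standard deviations s_i = √(s[i,i]):
  s(A) = √(1.4667) = 1.2111
  s(B) = √(6.9667) = 2.6394

Step 3 — r_{ij} = s_{ij} / (s_i · s_j):
  r[A,A] = 1 (diagonal).
  r[A,B] = -1.9333 / (1.2111 · 2.6394) = -1.9333 / 3.1965 = -0.6048
  r[B,B] = 1 (diagonal).

R is symmetric with unit diagonal. Assembling:

R = [[1, -0.6048],
 [-0.6048, 1]]


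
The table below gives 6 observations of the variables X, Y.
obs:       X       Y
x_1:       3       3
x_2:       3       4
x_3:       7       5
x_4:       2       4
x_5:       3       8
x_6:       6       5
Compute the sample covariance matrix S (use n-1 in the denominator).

Step 1 — column means:
  mean(X) = (3 + 3 + 7 + 2 + 3 + 6) / 6 = 24/6 = 4
  mean(Y) = (3 + 4 + 5 + 4 + 8 + 5) / 6 = 29/6 = 4.8333

Step 2 — sample covariance S[i,j] = (1/(n-1)) · Σ_k (x_{k,i} - mean_i) · (x_{k,j} - mean_j), with n-1 = 5.
  S[X,X] = ((-1)·(-1) + (-1)·(-1) + (3)·(3) + (-2)·(-2) + (-1)·(-1) + (2)·(2)) / 5 = 20/5 = 4
  S[X,Y] = ((-1)·(-1.8333) + (-1)·(-0.8333) + (3)·(0.1667) + (-2)·(-0.8333) + (-1)·(3.1667) + (2)·(0.1667)) / 5 = 2/5 = 0.4
  S[Y,Y] = ((-1.8333)·(-1.8333) + (-0.8333)·(-0.8333) + (0.1667)·(0.1667) + (-0.8333)·(-0.8333) + (3.1667)·(3.1667) + (0.1667)·(0.1667)) / 5 = 14.8333/5 = 2.9667

S is symmetric (S[j,i] = S[i,j]). Assembling:

S = [[4, 0.4],
 [0.4, 2.9667]]


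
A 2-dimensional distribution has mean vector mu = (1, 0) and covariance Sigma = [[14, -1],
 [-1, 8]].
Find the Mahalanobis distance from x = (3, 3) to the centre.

Step 1 — centre the observation: (x - mu) = (2, 3).

Step 2 — invert Sigma. det(Sigma) = 14·8 - (-1)² = 111.
  Sigma^{-1} = (1/det) · [[d, -b], [-b, a]] = [[0.0721, 0.009],
 [0.009, 0.1261]].

Step 3 — form the quadratic (x - mu)^T · Sigma^{-1} · (x - mu):
  Sigma^{-1} · (x - mu) = (0.1712, 0.3964).
  (x - mu)^T · [Sigma^{-1} · (x - mu)] = (2)·(0.1712) + (3)·(0.3964) = 1.5315.

Step 4 — take square root: d = √(1.5315) ≈ 1.2376.

d(x, mu) = √(1.5315) ≈ 1.2376


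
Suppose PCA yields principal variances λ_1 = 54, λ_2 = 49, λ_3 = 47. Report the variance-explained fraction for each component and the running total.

Step 1 — total variance = trace(Sigma) = Σ λ_i = 54 + 49 + 47 = 150.

Step 2 — fraction explained by component i = λ_i / Σ λ:
  PC1: 54/150 = 0.36
  PC2: 49/150 = 0.3267
  PC3: 47/150 = 0.3133

Step 3 — cumulative fraction after k components = (λ_1 + ... + λ_k) / Σ λ:
  k = 1: 54/150 = 0.36
  k = 2: (54 + 49)/150 = 103/150 = 0.6867
  k = 3: (54 + 49 + 47)/150 = 150/150 = 1

Summary (fraction, with percent):

explained: PC1 0.36 (36%), PC2 0.3267 (32.67%), PC3 0.3133 (31.33%);  cumulative: 0.36, 0.6867, 1


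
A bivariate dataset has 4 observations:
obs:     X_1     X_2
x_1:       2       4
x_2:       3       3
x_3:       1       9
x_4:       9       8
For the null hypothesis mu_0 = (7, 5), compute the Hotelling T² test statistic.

Step 1 — sample mean vector:
  mean(X_1) = (2 + 3 + 1 + 9) / 4 = 15/4 = 3.75
  mean(X_2) = (4 + 3 + 9 + 8) / 4 = 24/4 = 6
  x̄ = (3.75, 6),  deviation x̄ - mu_0 = (3.75, 6) - (7, 5) = (-3.25, 1).

Step 2 — sample covariance matrix, S[i,j] = (1/(n-1)) · Σ_k (x_{k,i} - mean_i) · (x_{k,j} - mean_j), divisor n-1 = 3:
  S[X_1,X_1] = ((-1.75)·(-1.75) + (-0.75)·(-0.75) + (-2.75)·(-2.75) + (5.25)·(5.25)) / 3 = 38.75/3 = 12.9167
  S[X_1,X_2] = ((-1.75)·(-2) + (-0.75)·(-3) + (-2.75)·(3) + (5.25)·(2)) / 3 = 8/3 = 2.6667
  S[X_2,X_2] = ((-2)·(-2) + (-3)·(-3) + (3)·(3) + (2)·(2)) / 3 = 26/3 = 8.6667
  S = [[12.9167, 2.6667],
 [2.6667, 8.6667]].

Step 3 — invert S. det(S) = 12.9167·8.6667 - (2.6667)² = 104.8333.
  S^{-1} = (1/det) · [[d, -b], [-b, a]] = [[0.0827, -0.0254],
 [-0.0254, 0.1232]].

Step 4 — quadratic form (x̄ - mu_0)^T · S^{-1} · (x̄ - mu_0):
  S^{-1} · (x̄ - mu_0) = (-0.2941, 0.2059),
  (x̄ - mu_0)^T · [...] = (-3.25)·(-0.2941) + (1)·(0.2059) = 1.1618.

Step 5 — scale by n: T² = 4 · 1.1618 = 4.6471.

T² ≈ 4.6471


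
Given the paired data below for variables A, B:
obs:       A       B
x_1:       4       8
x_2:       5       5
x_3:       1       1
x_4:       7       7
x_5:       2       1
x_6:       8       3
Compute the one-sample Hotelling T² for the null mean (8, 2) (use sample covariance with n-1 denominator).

Step 1 — sample mean vector:
  mean(A) = (4 + 5 + 1 + 7 + 2 + 8) / 6 = 27/6 = 4.5
  mean(B) = (8 + 5 + 1 + 7 + 1 + 3) / 6 = 25/6 = 4.1667
  x̄ = (4.5, 4.1667),  deviation x̄ - mu_0 = (4.5, 4.1667) - (8, 2) = (-3.5, 2.1667).

Step 2 — sample covariance matrix, S[i,j] = (1/(n-1)) · Σ_k (x_{k,i} - mean_i) · (x_{k,j} - mean_j), divisor n-1 = 5:
  S[A,A] = ((-0.5)·(-0.5) + (0.5)·(0.5) + (-3.5)·(-3.5) + (2.5)·(2.5) + (-2.5)·(-2.5) + (3.5)·(3.5)) / 5 = 37.5/5 = 7.5
  S[A,B] = ((-0.5)·(3.8333) + (0.5)·(0.8333) + (-3.5)·(-3.1667) + (2.5)·(2.8333) + (-2.5)·(-3.1667) + (3.5)·(-1.1667)) / 5 = 20.5/5 = 4.1
  S[B,B] = ((3.8333)·(3.8333) + (0.8333)·(0.8333) + (-3.1667)·(-3.1667) + (2.8333)·(2.8333) + (-3.1667)·(-3.1667) + (-1.1667)·(-1.1667)) / 5 = 44.8333/5 = 8.9667
  S = [[7.5, 4.1],
 [4.1, 8.9667]].

Step 3 — invert S. det(S) = 7.5·8.9667 - (4.1)² = 50.44.
  S^{-1} = (1/det) · [[d, -b], [-b, a]] = [[0.1778, -0.0813],
 [-0.0813, 0.1487]].

Step 4 — quadratic form (x̄ - mu_0)^T · S^{-1} · (x̄ - mu_0):
  S^{-1} · (x̄ - mu_0) = (-0.7983, 0.6067),
  (x̄ - mu_0)^T · [...] = (-3.5)·(-0.7983) + (2.1667)·(0.6067) = 4.1085.

Step 5 — scale by n: T² = 6 · 4.1085 = 24.6511.

T² ≈ 24.6511
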